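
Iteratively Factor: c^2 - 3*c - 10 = (c + 2)*(c - 5)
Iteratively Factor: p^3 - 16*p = (p + 4)*(p^2 - 4*p) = (p - 4)*(p + 4)*(p)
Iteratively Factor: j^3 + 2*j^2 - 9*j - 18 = (j + 2)*(j^2 - 9) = (j - 3)*(j + 2)*(j + 3)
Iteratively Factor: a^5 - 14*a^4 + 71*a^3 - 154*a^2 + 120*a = (a - 2)*(a^4 - 12*a^3 + 47*a^2 - 60*a) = a*(a - 2)*(a^3 - 12*a^2 + 47*a - 60) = a*(a - 5)*(a - 2)*(a^2 - 7*a + 12) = a*(a - 5)*(a - 4)*(a - 2)*(a - 3)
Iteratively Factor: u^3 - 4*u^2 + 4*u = (u - 2)*(u^2 - 2*u) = (u - 2)^2*(u)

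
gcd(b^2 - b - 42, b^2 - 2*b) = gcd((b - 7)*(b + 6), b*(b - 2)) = 1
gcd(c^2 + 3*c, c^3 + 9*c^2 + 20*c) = c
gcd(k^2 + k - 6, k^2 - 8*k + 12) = k - 2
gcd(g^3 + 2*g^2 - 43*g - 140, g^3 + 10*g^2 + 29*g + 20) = g^2 + 9*g + 20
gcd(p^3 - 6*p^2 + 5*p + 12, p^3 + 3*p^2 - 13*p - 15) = p^2 - 2*p - 3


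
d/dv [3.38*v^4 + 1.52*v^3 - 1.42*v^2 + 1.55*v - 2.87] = 13.52*v^3 + 4.56*v^2 - 2.84*v + 1.55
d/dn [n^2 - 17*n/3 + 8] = 2*n - 17/3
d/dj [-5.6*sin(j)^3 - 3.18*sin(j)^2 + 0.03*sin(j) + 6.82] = (-16.8*sin(j)^2 - 6.36*sin(j) + 0.03)*cos(j)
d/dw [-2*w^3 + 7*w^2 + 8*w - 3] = -6*w^2 + 14*w + 8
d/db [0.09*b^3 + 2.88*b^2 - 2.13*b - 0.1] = 0.27*b^2 + 5.76*b - 2.13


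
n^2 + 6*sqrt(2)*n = n*(n + 6*sqrt(2))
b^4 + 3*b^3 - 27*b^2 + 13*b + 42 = (b - 3)*(b - 2)*(b + 1)*(b + 7)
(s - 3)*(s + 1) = s^2 - 2*s - 3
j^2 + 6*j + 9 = (j + 3)^2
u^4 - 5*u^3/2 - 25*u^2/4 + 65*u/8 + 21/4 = (u - 7/2)*(u - 3/2)*(u + 1/2)*(u + 2)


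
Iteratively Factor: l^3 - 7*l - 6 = (l - 3)*(l^2 + 3*l + 2) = (l - 3)*(l + 2)*(l + 1)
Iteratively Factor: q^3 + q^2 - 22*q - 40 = (q + 4)*(q^2 - 3*q - 10) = (q - 5)*(q + 4)*(q + 2)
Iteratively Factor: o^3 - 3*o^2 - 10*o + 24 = (o - 4)*(o^2 + o - 6) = (o - 4)*(o + 3)*(o - 2)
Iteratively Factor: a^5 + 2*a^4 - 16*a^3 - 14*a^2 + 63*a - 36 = (a - 1)*(a^4 + 3*a^3 - 13*a^2 - 27*a + 36) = (a - 1)*(a + 3)*(a^3 - 13*a + 12) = (a - 3)*(a - 1)*(a + 3)*(a^2 + 3*a - 4) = (a - 3)*(a - 1)*(a + 3)*(a + 4)*(a - 1)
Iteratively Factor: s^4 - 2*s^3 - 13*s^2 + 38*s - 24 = (s - 2)*(s^3 - 13*s + 12) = (s - 3)*(s - 2)*(s^2 + 3*s - 4) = (s - 3)*(s - 2)*(s + 4)*(s - 1)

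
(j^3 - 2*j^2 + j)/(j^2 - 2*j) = (j^2 - 2*j + 1)/(j - 2)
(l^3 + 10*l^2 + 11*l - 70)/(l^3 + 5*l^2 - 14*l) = (l + 5)/l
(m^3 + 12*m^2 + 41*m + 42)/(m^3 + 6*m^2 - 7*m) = (m^2 + 5*m + 6)/(m*(m - 1))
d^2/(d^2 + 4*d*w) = d/(d + 4*w)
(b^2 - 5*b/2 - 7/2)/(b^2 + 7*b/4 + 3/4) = 2*(2*b - 7)/(4*b + 3)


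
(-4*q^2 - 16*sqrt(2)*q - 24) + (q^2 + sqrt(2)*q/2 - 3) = -3*q^2 - 31*sqrt(2)*q/2 - 27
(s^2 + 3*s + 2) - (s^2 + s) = 2*s + 2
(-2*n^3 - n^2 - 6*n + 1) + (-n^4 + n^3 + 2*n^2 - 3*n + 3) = -n^4 - n^3 + n^2 - 9*n + 4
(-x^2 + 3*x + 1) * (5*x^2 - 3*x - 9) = -5*x^4 + 18*x^3 + 5*x^2 - 30*x - 9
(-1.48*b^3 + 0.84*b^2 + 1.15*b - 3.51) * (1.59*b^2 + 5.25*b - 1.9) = -2.3532*b^5 - 6.4344*b^4 + 9.0505*b^3 - 1.1394*b^2 - 20.6125*b + 6.669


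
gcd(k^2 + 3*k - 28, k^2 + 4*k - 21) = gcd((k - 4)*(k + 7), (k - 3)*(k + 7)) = k + 7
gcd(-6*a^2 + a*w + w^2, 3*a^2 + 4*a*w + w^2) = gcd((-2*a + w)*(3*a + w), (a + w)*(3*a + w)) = 3*a + w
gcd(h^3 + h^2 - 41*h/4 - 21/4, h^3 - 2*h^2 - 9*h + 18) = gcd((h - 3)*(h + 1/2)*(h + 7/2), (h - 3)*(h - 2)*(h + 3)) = h - 3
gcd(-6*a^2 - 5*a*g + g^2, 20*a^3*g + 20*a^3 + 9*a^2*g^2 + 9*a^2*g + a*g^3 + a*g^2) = 1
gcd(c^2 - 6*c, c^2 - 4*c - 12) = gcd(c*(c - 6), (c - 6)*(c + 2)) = c - 6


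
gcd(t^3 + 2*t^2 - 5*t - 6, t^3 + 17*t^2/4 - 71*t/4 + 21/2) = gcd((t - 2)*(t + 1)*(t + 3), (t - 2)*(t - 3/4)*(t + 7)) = t - 2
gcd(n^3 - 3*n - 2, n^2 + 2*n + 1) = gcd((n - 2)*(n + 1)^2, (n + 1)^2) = n^2 + 2*n + 1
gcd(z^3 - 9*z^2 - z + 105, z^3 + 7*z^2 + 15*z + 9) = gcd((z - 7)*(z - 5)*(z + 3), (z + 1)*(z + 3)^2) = z + 3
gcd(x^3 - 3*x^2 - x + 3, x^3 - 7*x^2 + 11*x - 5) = x - 1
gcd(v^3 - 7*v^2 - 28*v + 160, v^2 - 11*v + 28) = v - 4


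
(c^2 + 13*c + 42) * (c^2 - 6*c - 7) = c^4 + 7*c^3 - 43*c^2 - 343*c - 294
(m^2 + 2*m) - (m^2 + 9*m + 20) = -7*m - 20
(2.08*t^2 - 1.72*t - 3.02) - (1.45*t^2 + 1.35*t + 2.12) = 0.63*t^2 - 3.07*t - 5.14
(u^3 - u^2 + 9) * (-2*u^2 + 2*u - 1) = -2*u^5 + 4*u^4 - 3*u^3 - 17*u^2 + 18*u - 9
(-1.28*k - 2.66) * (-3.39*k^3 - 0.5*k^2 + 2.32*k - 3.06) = 4.3392*k^4 + 9.6574*k^3 - 1.6396*k^2 - 2.2544*k + 8.1396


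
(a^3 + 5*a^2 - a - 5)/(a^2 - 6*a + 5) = (a^2 + 6*a + 5)/(a - 5)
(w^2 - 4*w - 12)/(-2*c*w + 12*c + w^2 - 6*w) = (w + 2)/(-2*c + w)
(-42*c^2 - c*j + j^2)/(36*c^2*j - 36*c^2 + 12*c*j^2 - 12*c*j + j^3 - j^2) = (-7*c + j)/(6*c*j - 6*c + j^2 - j)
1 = 1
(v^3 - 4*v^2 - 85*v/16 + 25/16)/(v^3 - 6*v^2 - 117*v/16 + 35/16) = (v - 5)/(v - 7)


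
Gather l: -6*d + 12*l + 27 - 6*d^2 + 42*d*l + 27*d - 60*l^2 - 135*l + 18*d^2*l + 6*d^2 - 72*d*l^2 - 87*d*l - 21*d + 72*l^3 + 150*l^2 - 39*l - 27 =72*l^3 + l^2*(90 - 72*d) + l*(18*d^2 - 45*d - 162)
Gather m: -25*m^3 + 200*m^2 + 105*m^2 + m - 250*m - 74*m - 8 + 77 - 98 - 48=-25*m^3 + 305*m^2 - 323*m - 77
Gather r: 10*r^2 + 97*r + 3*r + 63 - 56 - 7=10*r^2 + 100*r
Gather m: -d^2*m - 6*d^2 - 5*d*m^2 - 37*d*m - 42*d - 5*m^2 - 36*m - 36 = -6*d^2 - 42*d + m^2*(-5*d - 5) + m*(-d^2 - 37*d - 36) - 36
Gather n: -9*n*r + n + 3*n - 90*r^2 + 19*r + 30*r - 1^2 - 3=n*(4 - 9*r) - 90*r^2 + 49*r - 4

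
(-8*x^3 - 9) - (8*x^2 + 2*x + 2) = -8*x^3 - 8*x^2 - 2*x - 11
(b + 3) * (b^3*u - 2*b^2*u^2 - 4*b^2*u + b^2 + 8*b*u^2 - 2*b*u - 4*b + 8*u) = b^4*u - 2*b^3*u^2 - b^3*u + b^3 + 2*b^2*u^2 - 14*b^2*u - b^2 + 24*b*u^2 + 2*b*u - 12*b + 24*u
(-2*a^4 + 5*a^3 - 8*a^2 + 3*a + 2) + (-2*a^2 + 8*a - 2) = -2*a^4 + 5*a^3 - 10*a^2 + 11*a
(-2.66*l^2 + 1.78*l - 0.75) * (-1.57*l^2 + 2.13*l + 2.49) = 4.1762*l^4 - 8.4604*l^3 - 1.6545*l^2 + 2.8347*l - 1.8675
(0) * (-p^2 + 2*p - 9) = 0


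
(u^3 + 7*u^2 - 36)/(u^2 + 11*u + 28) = (u^3 + 7*u^2 - 36)/(u^2 + 11*u + 28)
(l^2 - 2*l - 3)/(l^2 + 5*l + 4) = (l - 3)/(l + 4)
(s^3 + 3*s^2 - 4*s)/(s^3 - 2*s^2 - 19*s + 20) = s/(s - 5)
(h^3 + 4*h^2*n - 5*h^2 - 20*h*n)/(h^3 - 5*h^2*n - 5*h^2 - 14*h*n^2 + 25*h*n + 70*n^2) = h*(h + 4*n)/(h^2 - 5*h*n - 14*n^2)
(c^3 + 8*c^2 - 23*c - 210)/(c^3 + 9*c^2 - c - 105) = (c^2 + c - 30)/(c^2 + 2*c - 15)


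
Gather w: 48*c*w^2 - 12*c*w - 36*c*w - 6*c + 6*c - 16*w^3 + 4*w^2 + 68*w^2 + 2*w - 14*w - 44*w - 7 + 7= -16*w^3 + w^2*(48*c + 72) + w*(-48*c - 56)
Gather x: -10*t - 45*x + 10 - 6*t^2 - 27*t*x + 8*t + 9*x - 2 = -6*t^2 - 2*t + x*(-27*t - 36) + 8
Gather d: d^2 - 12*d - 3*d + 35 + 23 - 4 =d^2 - 15*d + 54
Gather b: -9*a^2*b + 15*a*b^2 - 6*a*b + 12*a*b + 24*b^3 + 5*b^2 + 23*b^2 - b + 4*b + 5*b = 24*b^3 + b^2*(15*a + 28) + b*(-9*a^2 + 6*a + 8)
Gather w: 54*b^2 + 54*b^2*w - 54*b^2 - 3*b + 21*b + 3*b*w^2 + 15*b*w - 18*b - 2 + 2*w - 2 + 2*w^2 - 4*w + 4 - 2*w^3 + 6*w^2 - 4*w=-2*w^3 + w^2*(3*b + 8) + w*(54*b^2 + 15*b - 6)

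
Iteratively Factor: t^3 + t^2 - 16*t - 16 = (t + 1)*(t^2 - 16) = (t - 4)*(t + 1)*(t + 4)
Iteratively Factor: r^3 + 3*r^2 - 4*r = (r - 1)*(r^2 + 4*r) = (r - 1)*(r + 4)*(r)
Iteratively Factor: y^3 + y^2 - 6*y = (y - 2)*(y^2 + 3*y) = (y - 2)*(y + 3)*(y)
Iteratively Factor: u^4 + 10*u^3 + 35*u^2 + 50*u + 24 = (u + 4)*(u^3 + 6*u^2 + 11*u + 6) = (u + 2)*(u + 4)*(u^2 + 4*u + 3) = (u + 1)*(u + 2)*(u + 4)*(u + 3)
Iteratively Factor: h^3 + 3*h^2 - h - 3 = (h + 3)*(h^2 - 1) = (h - 1)*(h + 3)*(h + 1)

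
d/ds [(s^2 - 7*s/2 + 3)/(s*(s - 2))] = 3/(2*s^2)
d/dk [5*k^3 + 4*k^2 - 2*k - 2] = 15*k^2 + 8*k - 2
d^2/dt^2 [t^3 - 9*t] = 6*t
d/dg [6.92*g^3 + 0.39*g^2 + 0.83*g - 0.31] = 20.76*g^2 + 0.78*g + 0.83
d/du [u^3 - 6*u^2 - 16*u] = 3*u^2 - 12*u - 16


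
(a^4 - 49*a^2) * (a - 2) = a^5 - 2*a^4 - 49*a^3 + 98*a^2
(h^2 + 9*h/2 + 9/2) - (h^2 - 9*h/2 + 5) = 9*h - 1/2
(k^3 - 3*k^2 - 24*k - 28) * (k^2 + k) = k^5 - 2*k^4 - 27*k^3 - 52*k^2 - 28*k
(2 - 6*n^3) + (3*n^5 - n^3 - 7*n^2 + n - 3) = 3*n^5 - 7*n^3 - 7*n^2 + n - 1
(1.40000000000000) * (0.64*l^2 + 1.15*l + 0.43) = 0.896*l^2 + 1.61*l + 0.602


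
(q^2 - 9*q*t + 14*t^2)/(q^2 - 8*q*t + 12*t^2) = (q - 7*t)/(q - 6*t)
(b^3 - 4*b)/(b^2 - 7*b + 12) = b*(b^2 - 4)/(b^2 - 7*b + 12)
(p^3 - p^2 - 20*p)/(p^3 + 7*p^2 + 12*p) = (p - 5)/(p + 3)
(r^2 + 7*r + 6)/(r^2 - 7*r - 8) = (r + 6)/(r - 8)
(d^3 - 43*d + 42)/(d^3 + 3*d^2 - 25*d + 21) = (d - 6)/(d - 3)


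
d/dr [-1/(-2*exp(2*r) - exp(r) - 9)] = (-4*exp(r) - 1)*exp(r)/(2*exp(2*r) + exp(r) + 9)^2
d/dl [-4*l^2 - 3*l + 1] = -8*l - 3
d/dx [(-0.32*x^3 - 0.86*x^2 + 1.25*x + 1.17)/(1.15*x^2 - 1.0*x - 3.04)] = (-0.368*x^4 + 0.64*x^3 + 2.3409*x^2 + 2.5378*x - 2.63)/(1.3225*x^4 - 2.3*x^3 - 5.992*x^2 + 6.08*x + 9.2416)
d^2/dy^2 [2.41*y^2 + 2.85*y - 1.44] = 4.82000000000000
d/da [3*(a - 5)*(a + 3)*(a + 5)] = 9*a^2 + 18*a - 75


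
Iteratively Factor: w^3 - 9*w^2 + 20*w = (w)*(w^2 - 9*w + 20) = w*(w - 5)*(w - 4)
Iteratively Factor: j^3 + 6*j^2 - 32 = (j + 4)*(j^2 + 2*j - 8) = (j + 4)^2*(j - 2)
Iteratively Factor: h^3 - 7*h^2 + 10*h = (h - 2)*(h^2 - 5*h) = (h - 5)*(h - 2)*(h)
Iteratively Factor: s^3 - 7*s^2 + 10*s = (s - 2)*(s^2 - 5*s) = (s - 5)*(s - 2)*(s)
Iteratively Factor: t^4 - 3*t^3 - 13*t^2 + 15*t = (t - 1)*(t^3 - 2*t^2 - 15*t) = t*(t - 1)*(t^2 - 2*t - 15) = t*(t - 1)*(t + 3)*(t - 5)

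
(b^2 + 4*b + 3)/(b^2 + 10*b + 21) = (b + 1)/(b + 7)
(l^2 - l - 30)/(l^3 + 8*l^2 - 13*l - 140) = (l - 6)/(l^2 + 3*l - 28)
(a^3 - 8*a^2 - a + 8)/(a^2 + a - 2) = (a^2 - 7*a - 8)/(a + 2)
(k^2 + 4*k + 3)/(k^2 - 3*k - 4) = (k + 3)/(k - 4)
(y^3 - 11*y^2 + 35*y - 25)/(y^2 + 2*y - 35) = (y^2 - 6*y + 5)/(y + 7)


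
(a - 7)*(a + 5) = a^2 - 2*a - 35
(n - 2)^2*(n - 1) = n^3 - 5*n^2 + 8*n - 4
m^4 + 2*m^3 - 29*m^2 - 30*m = m*(m - 5)*(m + 1)*(m + 6)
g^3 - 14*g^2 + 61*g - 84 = (g - 7)*(g - 4)*(g - 3)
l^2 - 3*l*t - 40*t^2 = (l - 8*t)*(l + 5*t)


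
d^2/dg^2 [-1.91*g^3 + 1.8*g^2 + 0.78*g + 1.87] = 3.6 - 11.46*g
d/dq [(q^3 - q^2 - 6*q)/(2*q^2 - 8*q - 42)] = (q^4 - 8*q^3 - 53*q^2 + 42*q + 126)/(2*(q^4 - 8*q^3 - 26*q^2 + 168*q + 441))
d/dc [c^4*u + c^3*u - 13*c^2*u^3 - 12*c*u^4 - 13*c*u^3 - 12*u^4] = u*(4*c^3 + 3*c^2 - 26*c*u^2 - 12*u^3 - 13*u^2)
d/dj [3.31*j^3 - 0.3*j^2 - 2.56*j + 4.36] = 9.93*j^2 - 0.6*j - 2.56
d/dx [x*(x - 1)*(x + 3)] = 3*x^2 + 4*x - 3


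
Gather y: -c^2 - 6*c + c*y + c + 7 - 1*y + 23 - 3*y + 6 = -c^2 - 5*c + y*(c - 4) + 36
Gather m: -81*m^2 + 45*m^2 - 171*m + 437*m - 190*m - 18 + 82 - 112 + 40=-36*m^2 + 76*m - 8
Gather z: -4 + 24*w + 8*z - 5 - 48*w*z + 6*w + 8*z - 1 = 30*w + z*(16 - 48*w) - 10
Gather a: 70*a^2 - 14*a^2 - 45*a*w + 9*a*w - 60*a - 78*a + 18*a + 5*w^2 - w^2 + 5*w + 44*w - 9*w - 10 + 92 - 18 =56*a^2 + a*(-36*w - 120) + 4*w^2 + 40*w + 64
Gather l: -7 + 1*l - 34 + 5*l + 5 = 6*l - 36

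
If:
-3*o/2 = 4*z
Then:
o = -8*z/3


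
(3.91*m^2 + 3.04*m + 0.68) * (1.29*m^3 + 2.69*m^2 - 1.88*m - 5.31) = 5.0439*m^5 + 14.4395*m^4 + 1.704*m^3 - 24.6481*m^2 - 17.4208*m - 3.6108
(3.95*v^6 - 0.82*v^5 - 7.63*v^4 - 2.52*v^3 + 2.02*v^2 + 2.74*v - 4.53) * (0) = 0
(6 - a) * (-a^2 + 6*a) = a^3 - 12*a^2 + 36*a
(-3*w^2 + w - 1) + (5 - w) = 4 - 3*w^2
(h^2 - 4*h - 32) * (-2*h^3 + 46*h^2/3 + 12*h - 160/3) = -2*h^5 + 70*h^4/3 + 44*h^3/3 - 592*h^2 - 512*h/3 + 5120/3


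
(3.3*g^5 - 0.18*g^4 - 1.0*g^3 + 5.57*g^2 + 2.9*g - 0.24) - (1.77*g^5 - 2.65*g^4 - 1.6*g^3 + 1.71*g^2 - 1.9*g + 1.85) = 1.53*g^5 + 2.47*g^4 + 0.6*g^3 + 3.86*g^2 + 4.8*g - 2.09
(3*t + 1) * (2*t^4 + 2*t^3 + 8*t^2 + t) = 6*t^5 + 8*t^4 + 26*t^3 + 11*t^2 + t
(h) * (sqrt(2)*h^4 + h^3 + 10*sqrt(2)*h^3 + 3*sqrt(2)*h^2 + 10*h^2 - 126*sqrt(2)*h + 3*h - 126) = sqrt(2)*h^5 + h^4 + 10*sqrt(2)*h^4 + 3*sqrt(2)*h^3 + 10*h^3 - 126*sqrt(2)*h^2 + 3*h^2 - 126*h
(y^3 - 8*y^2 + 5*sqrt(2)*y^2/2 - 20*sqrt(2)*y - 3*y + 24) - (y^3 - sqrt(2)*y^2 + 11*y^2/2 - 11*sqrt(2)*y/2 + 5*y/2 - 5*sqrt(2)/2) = -27*y^2/2 + 7*sqrt(2)*y^2/2 - 29*sqrt(2)*y/2 - 11*y/2 + 5*sqrt(2)/2 + 24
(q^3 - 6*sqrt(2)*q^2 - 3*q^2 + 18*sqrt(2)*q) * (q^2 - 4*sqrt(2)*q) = q^5 - 10*sqrt(2)*q^4 - 3*q^4 + 30*sqrt(2)*q^3 + 48*q^3 - 144*q^2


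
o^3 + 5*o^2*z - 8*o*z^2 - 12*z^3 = (o - 2*z)*(o + z)*(o + 6*z)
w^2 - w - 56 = (w - 8)*(w + 7)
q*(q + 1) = q^2 + q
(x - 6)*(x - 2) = x^2 - 8*x + 12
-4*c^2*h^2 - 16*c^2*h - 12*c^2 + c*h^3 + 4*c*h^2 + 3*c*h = (-4*c + h)*(h + 3)*(c*h + c)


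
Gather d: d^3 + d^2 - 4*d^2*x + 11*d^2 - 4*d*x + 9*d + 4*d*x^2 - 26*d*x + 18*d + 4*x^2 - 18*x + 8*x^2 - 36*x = d^3 + d^2*(12 - 4*x) + d*(4*x^2 - 30*x + 27) + 12*x^2 - 54*x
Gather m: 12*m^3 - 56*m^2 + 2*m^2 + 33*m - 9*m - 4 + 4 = 12*m^3 - 54*m^2 + 24*m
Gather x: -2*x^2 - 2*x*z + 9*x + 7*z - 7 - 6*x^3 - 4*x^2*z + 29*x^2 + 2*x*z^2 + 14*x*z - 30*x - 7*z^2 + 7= -6*x^3 + x^2*(27 - 4*z) + x*(2*z^2 + 12*z - 21) - 7*z^2 + 7*z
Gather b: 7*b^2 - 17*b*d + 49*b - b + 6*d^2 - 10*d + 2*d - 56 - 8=7*b^2 + b*(48 - 17*d) + 6*d^2 - 8*d - 64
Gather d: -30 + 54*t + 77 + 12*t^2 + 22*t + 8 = 12*t^2 + 76*t + 55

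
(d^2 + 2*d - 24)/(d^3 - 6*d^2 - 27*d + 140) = (d + 6)/(d^2 - 2*d - 35)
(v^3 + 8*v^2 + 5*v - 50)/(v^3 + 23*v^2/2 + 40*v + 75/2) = 2*(v - 2)/(2*v + 3)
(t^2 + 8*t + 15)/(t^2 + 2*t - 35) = (t^2 + 8*t + 15)/(t^2 + 2*t - 35)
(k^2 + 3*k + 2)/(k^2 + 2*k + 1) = (k + 2)/(k + 1)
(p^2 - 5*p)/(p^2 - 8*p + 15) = p/(p - 3)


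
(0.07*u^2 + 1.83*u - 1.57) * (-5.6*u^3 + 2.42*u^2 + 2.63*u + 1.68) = -0.392*u^5 - 10.0786*u^4 + 13.4047*u^3 + 1.1311*u^2 - 1.0547*u - 2.6376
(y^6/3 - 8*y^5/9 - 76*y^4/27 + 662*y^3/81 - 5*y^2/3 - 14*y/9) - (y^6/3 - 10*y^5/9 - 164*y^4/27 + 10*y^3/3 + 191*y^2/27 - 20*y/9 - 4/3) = 2*y^5/9 + 88*y^4/27 + 392*y^3/81 - 236*y^2/27 + 2*y/3 + 4/3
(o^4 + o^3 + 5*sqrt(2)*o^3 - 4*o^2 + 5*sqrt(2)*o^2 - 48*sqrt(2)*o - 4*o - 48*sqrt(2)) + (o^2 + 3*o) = o^4 + o^3 + 5*sqrt(2)*o^3 - 3*o^2 + 5*sqrt(2)*o^2 - 48*sqrt(2)*o - o - 48*sqrt(2)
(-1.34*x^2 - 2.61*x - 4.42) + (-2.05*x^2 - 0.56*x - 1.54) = -3.39*x^2 - 3.17*x - 5.96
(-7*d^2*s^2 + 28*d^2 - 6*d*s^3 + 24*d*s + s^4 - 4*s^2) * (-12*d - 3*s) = 84*d^3*s^2 - 336*d^3 + 93*d^2*s^3 - 372*d^2*s + 6*d*s^4 - 24*d*s^2 - 3*s^5 + 12*s^3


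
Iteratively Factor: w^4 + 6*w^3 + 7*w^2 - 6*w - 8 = (w + 2)*(w^3 + 4*w^2 - w - 4) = (w - 1)*(w + 2)*(w^2 + 5*w + 4) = (w - 1)*(w + 1)*(w + 2)*(w + 4)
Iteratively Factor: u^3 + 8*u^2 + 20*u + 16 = (u + 2)*(u^2 + 6*u + 8) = (u + 2)^2*(u + 4)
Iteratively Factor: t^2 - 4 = (t - 2)*(t + 2)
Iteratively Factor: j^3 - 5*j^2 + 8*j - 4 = (j - 1)*(j^2 - 4*j + 4) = (j - 2)*(j - 1)*(j - 2)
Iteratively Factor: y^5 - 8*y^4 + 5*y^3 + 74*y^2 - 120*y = (y - 5)*(y^4 - 3*y^3 - 10*y^2 + 24*y) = y*(y - 5)*(y^3 - 3*y^2 - 10*y + 24) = y*(y - 5)*(y + 3)*(y^2 - 6*y + 8) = y*(y - 5)*(y - 2)*(y + 3)*(y - 4)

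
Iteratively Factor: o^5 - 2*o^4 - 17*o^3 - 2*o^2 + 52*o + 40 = (o + 1)*(o^4 - 3*o^3 - 14*o^2 + 12*o + 40) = (o - 5)*(o + 1)*(o^3 + 2*o^2 - 4*o - 8) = (o - 5)*(o - 2)*(o + 1)*(o^2 + 4*o + 4) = (o - 5)*(o - 2)*(o + 1)*(o + 2)*(o + 2)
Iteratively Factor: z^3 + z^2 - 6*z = (z + 3)*(z^2 - 2*z) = z*(z + 3)*(z - 2)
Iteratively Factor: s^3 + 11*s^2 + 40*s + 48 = (s + 4)*(s^2 + 7*s + 12) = (s + 4)^2*(s + 3)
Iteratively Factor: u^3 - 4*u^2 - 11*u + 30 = (u + 3)*(u^2 - 7*u + 10) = (u - 2)*(u + 3)*(u - 5)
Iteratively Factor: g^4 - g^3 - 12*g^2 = (g)*(g^3 - g^2 - 12*g) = g*(g - 4)*(g^2 + 3*g) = g^2*(g - 4)*(g + 3)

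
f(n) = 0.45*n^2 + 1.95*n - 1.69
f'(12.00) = 12.75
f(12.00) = 86.51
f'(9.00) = 10.05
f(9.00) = 52.31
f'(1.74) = 3.52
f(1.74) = 3.07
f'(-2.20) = -0.03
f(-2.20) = -3.80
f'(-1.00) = 1.05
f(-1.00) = -3.19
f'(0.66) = 2.54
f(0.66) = -0.21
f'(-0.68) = 1.34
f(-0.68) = -2.81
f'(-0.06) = 1.90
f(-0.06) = -1.81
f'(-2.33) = -0.15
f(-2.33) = -3.79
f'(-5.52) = -3.02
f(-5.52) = 1.26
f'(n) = 0.9*n + 1.95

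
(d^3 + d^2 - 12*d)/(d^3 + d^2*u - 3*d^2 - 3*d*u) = (d + 4)/(d + u)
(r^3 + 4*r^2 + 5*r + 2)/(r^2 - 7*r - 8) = (r^2 + 3*r + 2)/(r - 8)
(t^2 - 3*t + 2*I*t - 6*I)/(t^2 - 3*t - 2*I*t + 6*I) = (t + 2*I)/(t - 2*I)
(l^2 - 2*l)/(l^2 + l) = (l - 2)/(l + 1)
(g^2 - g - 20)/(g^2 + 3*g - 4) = (g - 5)/(g - 1)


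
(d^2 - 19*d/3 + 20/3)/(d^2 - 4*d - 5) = (d - 4/3)/(d + 1)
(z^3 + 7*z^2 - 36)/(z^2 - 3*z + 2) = (z^2 + 9*z + 18)/(z - 1)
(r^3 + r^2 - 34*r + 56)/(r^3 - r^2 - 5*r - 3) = (-r^3 - r^2 + 34*r - 56)/(-r^3 + r^2 + 5*r + 3)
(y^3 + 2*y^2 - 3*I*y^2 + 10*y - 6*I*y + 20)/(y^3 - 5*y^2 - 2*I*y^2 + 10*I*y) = (y^3 + y^2*(2 - 3*I) + 2*y*(5 - 3*I) + 20)/(y*(y^2 - y*(5 + 2*I) + 10*I))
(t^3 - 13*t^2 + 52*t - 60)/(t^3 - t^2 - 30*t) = (t^2 - 7*t + 10)/(t*(t + 5))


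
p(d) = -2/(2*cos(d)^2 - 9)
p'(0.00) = 0.00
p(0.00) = 0.29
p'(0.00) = 0.00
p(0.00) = 0.29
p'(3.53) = -0.05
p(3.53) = 0.27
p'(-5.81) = -0.06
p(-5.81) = 0.27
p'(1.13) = -0.04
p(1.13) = 0.23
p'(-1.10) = 0.04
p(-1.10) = 0.23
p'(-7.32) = 0.05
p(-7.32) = 0.24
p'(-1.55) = 0.00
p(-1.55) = 0.22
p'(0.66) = -0.06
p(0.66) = 0.26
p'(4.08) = -0.06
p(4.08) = 0.24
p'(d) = -8*sin(d)*cos(d)/(2*cos(d)^2 - 9)^2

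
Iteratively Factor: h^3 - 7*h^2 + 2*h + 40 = (h - 5)*(h^2 - 2*h - 8) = (h - 5)*(h + 2)*(h - 4)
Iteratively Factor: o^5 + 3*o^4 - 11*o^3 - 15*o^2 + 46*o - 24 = (o + 3)*(o^4 - 11*o^2 + 18*o - 8) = (o - 2)*(o + 3)*(o^3 + 2*o^2 - 7*o + 4) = (o - 2)*(o - 1)*(o + 3)*(o^2 + 3*o - 4) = (o - 2)*(o - 1)*(o + 3)*(o + 4)*(o - 1)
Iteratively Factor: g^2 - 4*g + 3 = (g - 3)*(g - 1)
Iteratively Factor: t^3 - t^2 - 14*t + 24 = (t - 2)*(t^2 + t - 12) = (t - 3)*(t - 2)*(t + 4)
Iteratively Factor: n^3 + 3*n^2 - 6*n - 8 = (n + 1)*(n^2 + 2*n - 8) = (n + 1)*(n + 4)*(n - 2)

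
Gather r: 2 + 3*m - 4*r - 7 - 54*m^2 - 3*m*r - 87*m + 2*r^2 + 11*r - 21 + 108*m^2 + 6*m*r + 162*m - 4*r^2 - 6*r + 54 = 54*m^2 + 78*m - 2*r^2 + r*(3*m + 1) + 28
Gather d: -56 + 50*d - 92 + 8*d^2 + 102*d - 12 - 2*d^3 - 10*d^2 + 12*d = -2*d^3 - 2*d^2 + 164*d - 160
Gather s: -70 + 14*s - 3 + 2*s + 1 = 16*s - 72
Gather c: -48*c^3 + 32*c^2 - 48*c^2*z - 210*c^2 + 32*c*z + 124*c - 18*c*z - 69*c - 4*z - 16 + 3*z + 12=-48*c^3 + c^2*(-48*z - 178) + c*(14*z + 55) - z - 4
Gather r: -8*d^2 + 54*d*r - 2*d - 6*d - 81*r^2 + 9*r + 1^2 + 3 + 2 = -8*d^2 - 8*d - 81*r^2 + r*(54*d + 9) + 6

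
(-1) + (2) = 1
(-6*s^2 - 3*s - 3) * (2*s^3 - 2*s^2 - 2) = -12*s^5 + 6*s^4 + 18*s^2 + 6*s + 6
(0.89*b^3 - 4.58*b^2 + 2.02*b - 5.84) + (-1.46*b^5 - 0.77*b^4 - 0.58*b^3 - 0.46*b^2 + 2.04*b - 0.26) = -1.46*b^5 - 0.77*b^4 + 0.31*b^3 - 5.04*b^2 + 4.06*b - 6.1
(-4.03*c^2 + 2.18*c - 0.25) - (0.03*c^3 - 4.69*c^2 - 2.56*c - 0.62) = -0.03*c^3 + 0.66*c^2 + 4.74*c + 0.37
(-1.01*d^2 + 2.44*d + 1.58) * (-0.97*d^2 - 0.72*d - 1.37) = 0.9797*d^4 - 1.6396*d^3 - 1.9057*d^2 - 4.4804*d - 2.1646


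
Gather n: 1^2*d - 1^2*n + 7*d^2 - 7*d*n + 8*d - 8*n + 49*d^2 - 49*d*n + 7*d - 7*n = 56*d^2 + 16*d + n*(-56*d - 16)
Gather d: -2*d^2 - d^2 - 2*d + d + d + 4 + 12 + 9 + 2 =27 - 3*d^2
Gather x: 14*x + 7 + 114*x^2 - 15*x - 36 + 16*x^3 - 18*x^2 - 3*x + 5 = 16*x^3 + 96*x^2 - 4*x - 24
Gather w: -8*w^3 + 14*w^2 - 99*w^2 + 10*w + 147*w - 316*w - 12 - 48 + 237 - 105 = -8*w^3 - 85*w^2 - 159*w + 72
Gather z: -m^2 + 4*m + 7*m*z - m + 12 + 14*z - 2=-m^2 + 3*m + z*(7*m + 14) + 10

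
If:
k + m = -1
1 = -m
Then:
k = 0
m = -1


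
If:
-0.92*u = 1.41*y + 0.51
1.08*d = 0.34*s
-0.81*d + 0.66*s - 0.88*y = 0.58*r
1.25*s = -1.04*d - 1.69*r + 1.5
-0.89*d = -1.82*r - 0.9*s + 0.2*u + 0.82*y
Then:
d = 0.39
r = -0.27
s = 1.24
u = -1.71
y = 0.75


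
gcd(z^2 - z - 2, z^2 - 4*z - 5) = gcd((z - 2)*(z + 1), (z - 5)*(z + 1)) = z + 1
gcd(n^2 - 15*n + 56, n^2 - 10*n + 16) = n - 8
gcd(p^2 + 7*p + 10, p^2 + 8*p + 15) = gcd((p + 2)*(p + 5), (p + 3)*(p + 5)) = p + 5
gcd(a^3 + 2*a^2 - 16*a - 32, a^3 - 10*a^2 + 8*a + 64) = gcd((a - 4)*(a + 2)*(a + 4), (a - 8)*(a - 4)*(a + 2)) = a^2 - 2*a - 8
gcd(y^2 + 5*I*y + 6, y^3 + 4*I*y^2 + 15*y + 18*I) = y + 6*I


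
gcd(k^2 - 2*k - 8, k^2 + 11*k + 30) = 1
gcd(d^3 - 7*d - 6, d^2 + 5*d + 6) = d + 2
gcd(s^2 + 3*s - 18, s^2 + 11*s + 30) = s + 6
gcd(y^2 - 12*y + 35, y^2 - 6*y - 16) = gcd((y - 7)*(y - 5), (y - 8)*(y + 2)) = 1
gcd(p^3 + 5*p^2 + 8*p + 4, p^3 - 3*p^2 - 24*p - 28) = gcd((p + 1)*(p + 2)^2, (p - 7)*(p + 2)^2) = p^2 + 4*p + 4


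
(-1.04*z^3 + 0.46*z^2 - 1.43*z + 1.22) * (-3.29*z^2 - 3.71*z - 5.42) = 3.4216*z^5 + 2.345*z^4 + 8.6349*z^3 - 1.2017*z^2 + 3.2244*z - 6.6124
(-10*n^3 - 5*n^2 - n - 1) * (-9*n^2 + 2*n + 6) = 90*n^5 + 25*n^4 - 61*n^3 - 23*n^2 - 8*n - 6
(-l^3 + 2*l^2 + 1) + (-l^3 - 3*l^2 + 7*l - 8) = -2*l^3 - l^2 + 7*l - 7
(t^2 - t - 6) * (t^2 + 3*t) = t^4 + 2*t^3 - 9*t^2 - 18*t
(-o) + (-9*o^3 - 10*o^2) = -9*o^3 - 10*o^2 - o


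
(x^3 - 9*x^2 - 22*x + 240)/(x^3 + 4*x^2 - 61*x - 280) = (x - 6)/(x + 7)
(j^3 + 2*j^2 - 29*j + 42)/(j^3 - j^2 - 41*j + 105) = (j - 2)/(j - 5)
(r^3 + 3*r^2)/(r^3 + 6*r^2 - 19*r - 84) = r^2/(r^2 + 3*r - 28)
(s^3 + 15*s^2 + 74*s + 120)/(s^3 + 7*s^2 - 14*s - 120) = (s + 4)/(s - 4)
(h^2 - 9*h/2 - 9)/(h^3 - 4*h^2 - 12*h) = (h + 3/2)/(h*(h + 2))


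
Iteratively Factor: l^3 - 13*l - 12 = (l + 1)*(l^2 - l - 12) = (l - 4)*(l + 1)*(l + 3)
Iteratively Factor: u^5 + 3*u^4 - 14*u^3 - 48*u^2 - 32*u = (u + 1)*(u^4 + 2*u^3 - 16*u^2 - 32*u) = (u + 1)*(u + 2)*(u^3 - 16*u) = (u + 1)*(u + 2)*(u + 4)*(u^2 - 4*u) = (u - 4)*(u + 1)*(u + 2)*(u + 4)*(u)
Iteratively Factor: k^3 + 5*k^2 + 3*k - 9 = (k + 3)*(k^2 + 2*k - 3) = (k + 3)^2*(k - 1)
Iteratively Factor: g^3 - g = (g + 1)*(g^2 - g) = g*(g + 1)*(g - 1)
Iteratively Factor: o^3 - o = (o - 1)*(o^2 + o) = (o - 1)*(o + 1)*(o)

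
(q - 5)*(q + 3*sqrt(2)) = q^2 - 5*q + 3*sqrt(2)*q - 15*sqrt(2)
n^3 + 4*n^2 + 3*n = n*(n + 1)*(n + 3)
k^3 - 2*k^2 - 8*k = k*(k - 4)*(k + 2)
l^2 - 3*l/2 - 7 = (l - 7/2)*(l + 2)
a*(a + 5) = a^2 + 5*a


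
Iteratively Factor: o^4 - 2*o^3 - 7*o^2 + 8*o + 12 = (o - 3)*(o^3 + o^2 - 4*o - 4) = (o - 3)*(o + 2)*(o^2 - o - 2) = (o - 3)*(o + 1)*(o + 2)*(o - 2)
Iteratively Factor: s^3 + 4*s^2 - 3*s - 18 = (s - 2)*(s^2 + 6*s + 9) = (s - 2)*(s + 3)*(s + 3)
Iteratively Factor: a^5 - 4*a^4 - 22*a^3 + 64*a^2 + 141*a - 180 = (a + 3)*(a^4 - 7*a^3 - a^2 + 67*a - 60) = (a - 4)*(a + 3)*(a^3 - 3*a^2 - 13*a + 15) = (a - 4)*(a + 3)^2*(a^2 - 6*a + 5) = (a - 5)*(a - 4)*(a + 3)^2*(a - 1)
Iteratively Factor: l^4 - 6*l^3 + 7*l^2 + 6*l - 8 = (l - 1)*(l^3 - 5*l^2 + 2*l + 8) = (l - 4)*(l - 1)*(l^2 - l - 2) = (l - 4)*(l - 1)*(l + 1)*(l - 2)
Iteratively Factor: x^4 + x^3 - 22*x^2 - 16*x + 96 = (x - 4)*(x^3 + 5*x^2 - 2*x - 24) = (x - 4)*(x + 3)*(x^2 + 2*x - 8) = (x - 4)*(x + 3)*(x + 4)*(x - 2)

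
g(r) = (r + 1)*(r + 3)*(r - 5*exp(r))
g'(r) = (1 - 5*exp(r))*(r + 1)*(r + 3) + (r + 1)*(r - 5*exp(r)) + (r + 3)*(r - 5*exp(r)) = -5*r^2*exp(r) + 3*r^2 - 30*r*exp(r) + 8*r - 35*exp(r) + 3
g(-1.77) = 2.48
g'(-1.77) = -1.35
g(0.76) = -65.72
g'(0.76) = -118.95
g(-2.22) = 2.63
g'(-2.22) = 0.78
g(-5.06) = -42.59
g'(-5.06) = 39.26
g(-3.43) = -3.75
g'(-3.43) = 11.15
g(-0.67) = -2.48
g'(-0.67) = -9.79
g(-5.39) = -56.79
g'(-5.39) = 46.95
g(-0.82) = -1.19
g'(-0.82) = -7.60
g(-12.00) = -1188.00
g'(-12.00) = 339.00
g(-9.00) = -432.03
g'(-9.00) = 173.98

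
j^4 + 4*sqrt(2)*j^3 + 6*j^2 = j^2*(j + sqrt(2))*(j + 3*sqrt(2))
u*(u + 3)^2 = u^3 + 6*u^2 + 9*u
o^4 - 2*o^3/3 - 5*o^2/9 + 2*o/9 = o*(o - 1)*(o - 1/3)*(o + 2/3)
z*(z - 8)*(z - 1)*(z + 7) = z^4 - 2*z^3 - 55*z^2 + 56*z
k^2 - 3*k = k*(k - 3)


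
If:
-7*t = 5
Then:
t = -5/7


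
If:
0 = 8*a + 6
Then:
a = -3/4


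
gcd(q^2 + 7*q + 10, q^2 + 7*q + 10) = q^2 + 7*q + 10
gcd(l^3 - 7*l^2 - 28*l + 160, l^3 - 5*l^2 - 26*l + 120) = l^2 + l - 20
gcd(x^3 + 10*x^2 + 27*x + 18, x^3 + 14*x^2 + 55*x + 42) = x^2 + 7*x + 6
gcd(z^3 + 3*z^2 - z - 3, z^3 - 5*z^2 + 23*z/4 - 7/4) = z - 1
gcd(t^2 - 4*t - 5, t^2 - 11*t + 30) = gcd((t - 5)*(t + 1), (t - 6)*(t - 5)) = t - 5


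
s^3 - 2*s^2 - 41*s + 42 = (s - 7)*(s - 1)*(s + 6)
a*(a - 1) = a^2 - a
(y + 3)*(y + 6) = y^2 + 9*y + 18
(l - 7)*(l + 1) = l^2 - 6*l - 7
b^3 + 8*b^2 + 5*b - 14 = (b - 1)*(b + 2)*(b + 7)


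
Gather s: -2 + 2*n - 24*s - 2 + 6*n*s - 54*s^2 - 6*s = 2*n - 54*s^2 + s*(6*n - 30) - 4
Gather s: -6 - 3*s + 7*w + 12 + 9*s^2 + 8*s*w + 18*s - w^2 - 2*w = 9*s^2 + s*(8*w + 15) - w^2 + 5*w + 6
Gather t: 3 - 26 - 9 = -32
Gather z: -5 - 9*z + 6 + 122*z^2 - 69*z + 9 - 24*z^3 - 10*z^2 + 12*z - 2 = -24*z^3 + 112*z^2 - 66*z + 8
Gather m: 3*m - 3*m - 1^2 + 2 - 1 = 0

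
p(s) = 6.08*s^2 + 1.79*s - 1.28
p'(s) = 12.16*s + 1.79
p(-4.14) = 95.52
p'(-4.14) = -48.55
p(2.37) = 37.11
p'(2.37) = 30.61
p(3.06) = 61.13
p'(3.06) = 39.00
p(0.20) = -0.68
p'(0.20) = 4.22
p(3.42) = 75.96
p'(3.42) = 43.38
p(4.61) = 136.18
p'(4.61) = 57.85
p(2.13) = 30.12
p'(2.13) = 27.69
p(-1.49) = 9.55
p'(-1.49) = -16.33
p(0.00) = -1.28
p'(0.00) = 1.79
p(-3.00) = 48.07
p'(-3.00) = -34.69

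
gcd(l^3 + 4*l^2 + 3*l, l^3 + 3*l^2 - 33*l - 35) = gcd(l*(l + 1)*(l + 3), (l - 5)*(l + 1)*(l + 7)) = l + 1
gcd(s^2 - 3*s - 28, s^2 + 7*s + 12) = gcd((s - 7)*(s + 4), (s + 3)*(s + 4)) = s + 4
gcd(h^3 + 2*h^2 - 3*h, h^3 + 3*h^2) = h^2 + 3*h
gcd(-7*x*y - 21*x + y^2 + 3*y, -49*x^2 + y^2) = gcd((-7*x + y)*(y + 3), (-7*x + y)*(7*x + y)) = 7*x - y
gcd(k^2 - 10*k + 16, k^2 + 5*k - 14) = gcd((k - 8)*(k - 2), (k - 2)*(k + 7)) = k - 2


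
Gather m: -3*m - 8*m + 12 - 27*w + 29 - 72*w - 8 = -11*m - 99*w + 33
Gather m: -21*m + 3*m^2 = 3*m^2 - 21*m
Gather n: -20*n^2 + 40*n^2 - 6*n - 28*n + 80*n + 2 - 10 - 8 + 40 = 20*n^2 + 46*n + 24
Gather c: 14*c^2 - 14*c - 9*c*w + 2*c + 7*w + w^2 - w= 14*c^2 + c*(-9*w - 12) + w^2 + 6*w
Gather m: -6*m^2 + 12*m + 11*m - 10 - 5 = -6*m^2 + 23*m - 15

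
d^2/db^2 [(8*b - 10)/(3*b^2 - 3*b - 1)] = 36*((3 - 4*b)*(-3*b^2 + 3*b + 1) - (2*b - 1)^2*(4*b - 5))/(-3*b^2 + 3*b + 1)^3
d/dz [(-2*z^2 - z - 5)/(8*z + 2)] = (-8*z^2 - 4*z + 19)/(2*(16*z^2 + 8*z + 1))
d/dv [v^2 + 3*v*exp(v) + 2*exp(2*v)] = 3*v*exp(v) + 2*v + 4*exp(2*v) + 3*exp(v)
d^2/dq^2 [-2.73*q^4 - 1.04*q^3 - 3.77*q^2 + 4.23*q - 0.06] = -32.76*q^2 - 6.24*q - 7.54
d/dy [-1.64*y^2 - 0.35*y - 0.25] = -3.28*y - 0.35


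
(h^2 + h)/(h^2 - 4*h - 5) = h/(h - 5)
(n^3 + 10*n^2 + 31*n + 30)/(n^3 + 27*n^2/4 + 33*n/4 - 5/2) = 4*(n + 3)/(4*n - 1)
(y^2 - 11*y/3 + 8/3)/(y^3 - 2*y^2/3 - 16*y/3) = (y - 1)/(y*(y + 2))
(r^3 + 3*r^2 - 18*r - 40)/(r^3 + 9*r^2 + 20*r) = (r^2 - 2*r - 8)/(r*(r + 4))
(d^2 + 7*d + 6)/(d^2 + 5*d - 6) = (d + 1)/(d - 1)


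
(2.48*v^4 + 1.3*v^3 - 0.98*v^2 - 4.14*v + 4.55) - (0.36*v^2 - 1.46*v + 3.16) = 2.48*v^4 + 1.3*v^3 - 1.34*v^2 - 2.68*v + 1.39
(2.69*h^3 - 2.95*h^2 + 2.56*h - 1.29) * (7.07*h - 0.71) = 19.0183*h^4 - 22.7664*h^3 + 20.1937*h^2 - 10.9379*h + 0.9159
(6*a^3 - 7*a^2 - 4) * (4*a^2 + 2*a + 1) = 24*a^5 - 16*a^4 - 8*a^3 - 23*a^2 - 8*a - 4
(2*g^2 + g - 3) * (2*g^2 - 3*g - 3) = 4*g^4 - 4*g^3 - 15*g^2 + 6*g + 9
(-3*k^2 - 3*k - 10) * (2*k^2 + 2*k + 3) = -6*k^4 - 12*k^3 - 35*k^2 - 29*k - 30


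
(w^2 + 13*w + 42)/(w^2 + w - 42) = (w + 6)/(w - 6)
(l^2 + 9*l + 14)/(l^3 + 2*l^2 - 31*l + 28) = (l + 2)/(l^2 - 5*l + 4)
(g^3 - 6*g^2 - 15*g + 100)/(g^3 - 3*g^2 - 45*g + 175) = (g + 4)/(g + 7)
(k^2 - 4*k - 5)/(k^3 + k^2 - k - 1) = (k - 5)/(k^2 - 1)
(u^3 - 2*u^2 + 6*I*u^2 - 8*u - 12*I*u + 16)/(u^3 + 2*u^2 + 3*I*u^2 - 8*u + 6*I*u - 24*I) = (u^2 + 6*I*u - 8)/(u^2 + u*(4 + 3*I) + 12*I)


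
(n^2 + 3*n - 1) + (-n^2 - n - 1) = 2*n - 2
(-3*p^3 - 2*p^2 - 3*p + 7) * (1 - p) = 3*p^4 - p^3 + p^2 - 10*p + 7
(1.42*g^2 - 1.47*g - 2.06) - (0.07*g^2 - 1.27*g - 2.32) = 1.35*g^2 - 0.2*g + 0.26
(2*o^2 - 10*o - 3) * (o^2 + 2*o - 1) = 2*o^4 - 6*o^3 - 25*o^2 + 4*o + 3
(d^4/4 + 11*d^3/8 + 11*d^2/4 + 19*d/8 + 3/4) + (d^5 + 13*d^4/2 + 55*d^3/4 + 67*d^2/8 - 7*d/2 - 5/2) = d^5 + 27*d^4/4 + 121*d^3/8 + 89*d^2/8 - 9*d/8 - 7/4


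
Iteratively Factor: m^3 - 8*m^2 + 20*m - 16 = (m - 2)*(m^2 - 6*m + 8) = (m - 4)*(m - 2)*(m - 2)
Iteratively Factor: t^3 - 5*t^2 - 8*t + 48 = (t - 4)*(t^2 - t - 12) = (t - 4)*(t + 3)*(t - 4)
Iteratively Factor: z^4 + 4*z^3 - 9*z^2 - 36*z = (z + 3)*(z^3 + z^2 - 12*z) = (z - 3)*(z + 3)*(z^2 + 4*z) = z*(z - 3)*(z + 3)*(z + 4)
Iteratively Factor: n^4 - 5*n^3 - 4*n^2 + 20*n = (n + 2)*(n^3 - 7*n^2 + 10*n) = n*(n + 2)*(n^2 - 7*n + 10) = n*(n - 2)*(n + 2)*(n - 5)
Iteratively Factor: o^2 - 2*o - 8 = (o - 4)*(o + 2)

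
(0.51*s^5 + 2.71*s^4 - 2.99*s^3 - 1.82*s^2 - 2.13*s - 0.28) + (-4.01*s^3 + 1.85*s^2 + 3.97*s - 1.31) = 0.51*s^5 + 2.71*s^4 - 7.0*s^3 + 0.03*s^2 + 1.84*s - 1.59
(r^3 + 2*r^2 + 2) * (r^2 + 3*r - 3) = r^5 + 5*r^4 + 3*r^3 - 4*r^2 + 6*r - 6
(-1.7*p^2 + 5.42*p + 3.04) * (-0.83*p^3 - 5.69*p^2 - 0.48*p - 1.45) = 1.411*p^5 + 5.1744*p^4 - 32.547*p^3 - 17.4342*p^2 - 9.3182*p - 4.408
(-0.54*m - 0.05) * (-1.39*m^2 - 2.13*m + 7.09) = 0.7506*m^3 + 1.2197*m^2 - 3.7221*m - 0.3545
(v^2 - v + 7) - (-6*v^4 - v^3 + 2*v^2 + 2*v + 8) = 6*v^4 + v^3 - v^2 - 3*v - 1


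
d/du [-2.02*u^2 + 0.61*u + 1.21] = 0.61 - 4.04*u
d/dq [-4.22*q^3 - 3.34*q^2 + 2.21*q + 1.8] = -12.66*q^2 - 6.68*q + 2.21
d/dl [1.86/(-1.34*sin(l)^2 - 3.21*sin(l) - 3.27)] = (4.9848*sin(l) + 5.9706)*cos(l)/(1.34*sin(l)^2 + 3.21*sin(l) + 3.27)^2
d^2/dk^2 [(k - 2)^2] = 2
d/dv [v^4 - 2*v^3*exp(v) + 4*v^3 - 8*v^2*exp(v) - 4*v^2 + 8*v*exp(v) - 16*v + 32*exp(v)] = -2*v^3*exp(v) + 4*v^3 - 14*v^2*exp(v) + 12*v^2 - 8*v*exp(v) - 8*v + 40*exp(v) - 16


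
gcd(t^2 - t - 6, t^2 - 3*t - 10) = t + 2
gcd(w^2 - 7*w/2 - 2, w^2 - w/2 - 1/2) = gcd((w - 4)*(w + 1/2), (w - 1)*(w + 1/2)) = w + 1/2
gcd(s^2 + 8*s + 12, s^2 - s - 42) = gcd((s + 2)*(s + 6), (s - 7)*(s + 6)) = s + 6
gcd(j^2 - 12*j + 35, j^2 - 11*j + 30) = j - 5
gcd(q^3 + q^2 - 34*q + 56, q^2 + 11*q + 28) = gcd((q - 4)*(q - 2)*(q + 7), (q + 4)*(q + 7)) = q + 7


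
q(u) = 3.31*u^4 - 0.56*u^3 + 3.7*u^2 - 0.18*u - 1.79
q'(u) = 13.24*u^3 - 1.68*u^2 + 7.4*u - 0.18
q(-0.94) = 4.70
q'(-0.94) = -19.62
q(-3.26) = 431.37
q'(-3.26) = -500.87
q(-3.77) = 750.12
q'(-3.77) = -761.39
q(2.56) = 154.77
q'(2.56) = 229.88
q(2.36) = 113.71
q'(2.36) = 181.96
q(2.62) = 169.03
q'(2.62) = 245.79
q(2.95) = 266.18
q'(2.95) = 346.93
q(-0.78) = 2.09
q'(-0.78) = -13.26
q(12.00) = 68197.33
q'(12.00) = 22725.42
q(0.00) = -1.79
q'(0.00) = -0.18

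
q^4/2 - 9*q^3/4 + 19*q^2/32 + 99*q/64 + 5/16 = (q/2 + 1/4)*(q - 4)*(q - 5/4)*(q + 1/4)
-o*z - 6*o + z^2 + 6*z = (-o + z)*(z + 6)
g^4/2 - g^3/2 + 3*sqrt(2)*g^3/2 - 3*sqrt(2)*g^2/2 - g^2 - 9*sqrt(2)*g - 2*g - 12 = (g/2 + 1)*(g - 3)*(g + sqrt(2))*(g + 2*sqrt(2))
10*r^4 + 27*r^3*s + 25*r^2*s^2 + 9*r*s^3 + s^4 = (r + s)^2*(2*r + s)*(5*r + s)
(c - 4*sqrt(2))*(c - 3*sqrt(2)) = c^2 - 7*sqrt(2)*c + 24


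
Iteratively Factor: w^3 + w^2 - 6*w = (w - 2)*(w^2 + 3*w) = w*(w - 2)*(w + 3)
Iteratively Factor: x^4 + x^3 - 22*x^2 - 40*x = (x)*(x^3 + x^2 - 22*x - 40) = x*(x - 5)*(x^2 + 6*x + 8) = x*(x - 5)*(x + 4)*(x + 2)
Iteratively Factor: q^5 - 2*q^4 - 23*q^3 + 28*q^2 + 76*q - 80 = (q - 2)*(q^4 - 23*q^2 - 18*q + 40) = (q - 2)*(q + 2)*(q^3 - 2*q^2 - 19*q + 20) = (q - 2)*(q - 1)*(q + 2)*(q^2 - q - 20) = (q - 2)*(q - 1)*(q + 2)*(q + 4)*(q - 5)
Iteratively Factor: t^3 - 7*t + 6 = (t + 3)*(t^2 - 3*t + 2) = (t - 2)*(t + 3)*(t - 1)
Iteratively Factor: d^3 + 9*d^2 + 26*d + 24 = (d + 2)*(d^2 + 7*d + 12) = (d + 2)*(d + 4)*(d + 3)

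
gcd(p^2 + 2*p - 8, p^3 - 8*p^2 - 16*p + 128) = p + 4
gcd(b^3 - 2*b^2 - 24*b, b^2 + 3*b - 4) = b + 4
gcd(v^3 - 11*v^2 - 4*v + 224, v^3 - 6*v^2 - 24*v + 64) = v^2 - 4*v - 32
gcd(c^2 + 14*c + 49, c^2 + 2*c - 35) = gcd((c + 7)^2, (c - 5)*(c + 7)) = c + 7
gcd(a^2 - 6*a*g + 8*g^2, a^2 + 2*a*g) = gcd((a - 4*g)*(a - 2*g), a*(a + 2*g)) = 1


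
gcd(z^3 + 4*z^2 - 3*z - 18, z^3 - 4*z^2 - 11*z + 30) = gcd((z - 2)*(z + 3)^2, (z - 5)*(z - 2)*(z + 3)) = z^2 + z - 6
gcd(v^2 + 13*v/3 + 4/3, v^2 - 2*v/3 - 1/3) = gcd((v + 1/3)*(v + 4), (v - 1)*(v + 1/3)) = v + 1/3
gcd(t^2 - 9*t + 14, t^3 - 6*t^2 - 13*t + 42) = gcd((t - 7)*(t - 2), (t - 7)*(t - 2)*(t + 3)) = t^2 - 9*t + 14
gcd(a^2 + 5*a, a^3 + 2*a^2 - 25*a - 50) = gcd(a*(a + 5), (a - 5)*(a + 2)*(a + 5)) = a + 5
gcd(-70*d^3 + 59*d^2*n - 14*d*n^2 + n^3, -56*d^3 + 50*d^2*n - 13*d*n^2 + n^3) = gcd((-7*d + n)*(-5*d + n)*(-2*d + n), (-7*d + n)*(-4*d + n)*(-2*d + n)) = 14*d^2 - 9*d*n + n^2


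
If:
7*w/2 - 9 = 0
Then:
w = 18/7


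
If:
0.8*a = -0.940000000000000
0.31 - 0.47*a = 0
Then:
No Solution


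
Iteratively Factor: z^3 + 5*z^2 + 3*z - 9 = (z + 3)*(z^2 + 2*z - 3) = (z + 3)^2*(z - 1)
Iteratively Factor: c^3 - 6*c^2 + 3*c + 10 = (c + 1)*(c^2 - 7*c + 10) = (c - 2)*(c + 1)*(c - 5)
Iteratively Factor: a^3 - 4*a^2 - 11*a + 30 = (a - 2)*(a^2 - 2*a - 15) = (a - 5)*(a - 2)*(a + 3)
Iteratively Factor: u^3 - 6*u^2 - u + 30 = (u + 2)*(u^2 - 8*u + 15) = (u - 3)*(u + 2)*(u - 5)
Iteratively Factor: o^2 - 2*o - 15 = (o + 3)*(o - 5)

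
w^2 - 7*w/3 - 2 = (w - 3)*(w + 2/3)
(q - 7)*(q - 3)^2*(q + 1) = q^4 - 12*q^3 + 38*q^2 - 12*q - 63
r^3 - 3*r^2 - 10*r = r*(r - 5)*(r + 2)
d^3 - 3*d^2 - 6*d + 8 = (d - 4)*(d - 1)*(d + 2)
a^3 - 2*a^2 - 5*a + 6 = (a - 3)*(a - 1)*(a + 2)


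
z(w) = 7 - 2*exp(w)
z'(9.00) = -16206.17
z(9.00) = -16199.17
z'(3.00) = -40.17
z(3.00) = -33.17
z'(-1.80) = -0.33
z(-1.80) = 6.67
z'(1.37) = -7.87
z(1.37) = -0.87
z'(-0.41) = -1.33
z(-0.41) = 5.67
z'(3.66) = -77.72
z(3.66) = -70.72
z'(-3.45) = -0.06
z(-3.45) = 6.94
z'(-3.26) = -0.08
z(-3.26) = 6.92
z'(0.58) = -3.57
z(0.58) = 3.43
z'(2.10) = -16.33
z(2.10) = -9.33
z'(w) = -2*exp(w)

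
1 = 1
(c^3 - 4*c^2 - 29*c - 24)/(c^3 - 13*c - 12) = (c - 8)/(c - 4)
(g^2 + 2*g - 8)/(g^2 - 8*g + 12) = (g + 4)/(g - 6)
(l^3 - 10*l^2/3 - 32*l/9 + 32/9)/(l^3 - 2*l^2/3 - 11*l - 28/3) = (9*l^2 + 6*l - 8)/(3*(3*l^2 + 10*l + 7))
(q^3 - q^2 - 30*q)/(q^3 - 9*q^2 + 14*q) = (q^2 - q - 30)/(q^2 - 9*q + 14)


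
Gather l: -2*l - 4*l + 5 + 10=15 - 6*l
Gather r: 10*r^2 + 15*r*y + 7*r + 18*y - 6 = 10*r^2 + r*(15*y + 7) + 18*y - 6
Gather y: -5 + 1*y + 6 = y + 1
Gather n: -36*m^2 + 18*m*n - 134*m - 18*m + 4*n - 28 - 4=-36*m^2 - 152*m + n*(18*m + 4) - 32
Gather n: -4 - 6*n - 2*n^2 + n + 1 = -2*n^2 - 5*n - 3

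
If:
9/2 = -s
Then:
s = -9/2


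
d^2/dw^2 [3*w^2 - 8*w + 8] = 6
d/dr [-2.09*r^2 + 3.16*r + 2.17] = 3.16 - 4.18*r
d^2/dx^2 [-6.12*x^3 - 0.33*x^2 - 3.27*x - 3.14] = -36.72*x - 0.66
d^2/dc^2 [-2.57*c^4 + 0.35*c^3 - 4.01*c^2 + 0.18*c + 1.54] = -30.84*c^2 + 2.1*c - 8.02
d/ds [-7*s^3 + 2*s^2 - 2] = s*(4 - 21*s)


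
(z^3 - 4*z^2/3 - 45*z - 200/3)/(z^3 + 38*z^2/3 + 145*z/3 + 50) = (z - 8)/(z + 6)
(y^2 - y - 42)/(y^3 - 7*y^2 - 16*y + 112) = (y + 6)/(y^2 - 16)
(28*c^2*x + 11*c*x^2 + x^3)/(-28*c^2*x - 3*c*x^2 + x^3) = (7*c + x)/(-7*c + x)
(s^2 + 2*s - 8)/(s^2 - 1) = (s^2 + 2*s - 8)/(s^2 - 1)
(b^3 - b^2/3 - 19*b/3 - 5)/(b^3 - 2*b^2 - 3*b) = (b + 5/3)/b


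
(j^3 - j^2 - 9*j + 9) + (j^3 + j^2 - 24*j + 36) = 2*j^3 - 33*j + 45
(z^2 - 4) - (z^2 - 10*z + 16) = 10*z - 20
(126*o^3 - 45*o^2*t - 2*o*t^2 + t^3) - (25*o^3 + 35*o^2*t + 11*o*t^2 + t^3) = 101*o^3 - 80*o^2*t - 13*o*t^2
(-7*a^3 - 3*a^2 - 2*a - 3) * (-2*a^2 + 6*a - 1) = 14*a^5 - 36*a^4 - 7*a^3 - 3*a^2 - 16*a + 3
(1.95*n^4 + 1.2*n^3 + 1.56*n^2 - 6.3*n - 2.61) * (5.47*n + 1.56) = 10.6665*n^5 + 9.606*n^4 + 10.4052*n^3 - 32.0274*n^2 - 24.1047*n - 4.0716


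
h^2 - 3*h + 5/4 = (h - 5/2)*(h - 1/2)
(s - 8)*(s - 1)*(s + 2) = s^3 - 7*s^2 - 10*s + 16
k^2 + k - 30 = (k - 5)*(k + 6)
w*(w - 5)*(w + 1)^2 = w^4 - 3*w^3 - 9*w^2 - 5*w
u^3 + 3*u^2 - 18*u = u*(u - 3)*(u + 6)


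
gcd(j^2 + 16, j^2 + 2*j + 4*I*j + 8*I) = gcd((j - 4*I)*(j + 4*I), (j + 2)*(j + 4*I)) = j + 4*I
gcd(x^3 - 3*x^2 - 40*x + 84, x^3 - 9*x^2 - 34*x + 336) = x^2 - x - 42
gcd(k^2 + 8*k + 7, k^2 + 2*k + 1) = k + 1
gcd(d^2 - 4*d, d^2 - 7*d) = d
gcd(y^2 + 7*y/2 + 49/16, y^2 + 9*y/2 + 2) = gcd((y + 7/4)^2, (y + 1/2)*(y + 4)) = 1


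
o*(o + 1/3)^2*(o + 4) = o^4 + 14*o^3/3 + 25*o^2/9 + 4*o/9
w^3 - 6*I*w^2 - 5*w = w*(w - 5*I)*(w - I)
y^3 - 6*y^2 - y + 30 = (y - 5)*(y - 3)*(y + 2)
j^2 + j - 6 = (j - 2)*(j + 3)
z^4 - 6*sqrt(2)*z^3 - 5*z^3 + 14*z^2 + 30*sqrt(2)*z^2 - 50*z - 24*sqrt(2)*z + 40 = (z - 4)*(z - 1)*(z - 5*sqrt(2))*(z - sqrt(2))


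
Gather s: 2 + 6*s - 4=6*s - 2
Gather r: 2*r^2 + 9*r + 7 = 2*r^2 + 9*r + 7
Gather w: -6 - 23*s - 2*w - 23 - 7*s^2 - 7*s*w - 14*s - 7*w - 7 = -7*s^2 - 37*s + w*(-7*s - 9) - 36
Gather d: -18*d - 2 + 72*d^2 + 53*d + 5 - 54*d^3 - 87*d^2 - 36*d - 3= -54*d^3 - 15*d^2 - d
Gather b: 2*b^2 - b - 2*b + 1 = 2*b^2 - 3*b + 1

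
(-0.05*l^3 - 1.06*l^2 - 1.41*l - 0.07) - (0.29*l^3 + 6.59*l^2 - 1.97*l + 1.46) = -0.34*l^3 - 7.65*l^2 + 0.56*l - 1.53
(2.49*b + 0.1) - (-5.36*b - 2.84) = 7.85*b + 2.94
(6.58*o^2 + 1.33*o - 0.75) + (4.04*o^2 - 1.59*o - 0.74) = 10.62*o^2 - 0.26*o - 1.49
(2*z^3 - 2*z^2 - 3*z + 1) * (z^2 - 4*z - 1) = 2*z^5 - 10*z^4 + 3*z^3 + 15*z^2 - z - 1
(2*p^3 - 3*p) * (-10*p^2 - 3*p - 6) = -20*p^5 - 6*p^4 + 18*p^3 + 9*p^2 + 18*p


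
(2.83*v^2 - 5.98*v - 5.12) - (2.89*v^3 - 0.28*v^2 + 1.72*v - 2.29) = -2.89*v^3 + 3.11*v^2 - 7.7*v - 2.83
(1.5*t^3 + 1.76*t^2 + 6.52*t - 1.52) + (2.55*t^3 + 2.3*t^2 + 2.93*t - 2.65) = 4.05*t^3 + 4.06*t^2 + 9.45*t - 4.17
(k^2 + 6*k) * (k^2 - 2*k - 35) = k^4 + 4*k^3 - 47*k^2 - 210*k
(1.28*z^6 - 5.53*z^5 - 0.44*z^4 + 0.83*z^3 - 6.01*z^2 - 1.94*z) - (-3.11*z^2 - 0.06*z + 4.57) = 1.28*z^6 - 5.53*z^5 - 0.44*z^4 + 0.83*z^3 - 2.9*z^2 - 1.88*z - 4.57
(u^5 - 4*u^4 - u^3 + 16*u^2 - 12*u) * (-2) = -2*u^5 + 8*u^4 + 2*u^3 - 32*u^2 + 24*u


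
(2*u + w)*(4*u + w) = 8*u^2 + 6*u*w + w^2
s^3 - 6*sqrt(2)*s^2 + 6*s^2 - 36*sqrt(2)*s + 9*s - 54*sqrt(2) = (s + 3)^2*(s - 6*sqrt(2))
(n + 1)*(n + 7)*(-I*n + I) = -I*n^3 - 7*I*n^2 + I*n + 7*I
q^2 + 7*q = q*(q + 7)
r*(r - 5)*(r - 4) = r^3 - 9*r^2 + 20*r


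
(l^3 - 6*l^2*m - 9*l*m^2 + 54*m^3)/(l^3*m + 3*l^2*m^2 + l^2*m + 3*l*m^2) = (l^2 - 9*l*m + 18*m^2)/(l*m*(l + 1))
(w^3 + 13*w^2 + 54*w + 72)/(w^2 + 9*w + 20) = (w^2 + 9*w + 18)/(w + 5)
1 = 1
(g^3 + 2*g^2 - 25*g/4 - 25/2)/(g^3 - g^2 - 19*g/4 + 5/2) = (2*g + 5)/(2*g - 1)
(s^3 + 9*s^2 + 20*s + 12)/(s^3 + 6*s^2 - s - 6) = (s + 2)/(s - 1)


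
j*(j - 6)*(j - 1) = j^3 - 7*j^2 + 6*j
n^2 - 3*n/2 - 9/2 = (n - 3)*(n + 3/2)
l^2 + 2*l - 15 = (l - 3)*(l + 5)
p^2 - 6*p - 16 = (p - 8)*(p + 2)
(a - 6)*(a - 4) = a^2 - 10*a + 24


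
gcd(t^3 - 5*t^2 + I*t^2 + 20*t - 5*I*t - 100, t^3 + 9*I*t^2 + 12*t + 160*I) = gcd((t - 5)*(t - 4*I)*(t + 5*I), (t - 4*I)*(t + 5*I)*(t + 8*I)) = t^2 + I*t + 20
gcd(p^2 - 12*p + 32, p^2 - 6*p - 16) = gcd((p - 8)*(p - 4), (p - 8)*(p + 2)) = p - 8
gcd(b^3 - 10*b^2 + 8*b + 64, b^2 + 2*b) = b + 2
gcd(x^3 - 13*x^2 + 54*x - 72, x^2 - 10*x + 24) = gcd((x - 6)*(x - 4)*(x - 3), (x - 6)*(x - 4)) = x^2 - 10*x + 24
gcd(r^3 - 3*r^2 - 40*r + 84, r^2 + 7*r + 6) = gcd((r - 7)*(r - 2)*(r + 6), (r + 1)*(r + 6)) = r + 6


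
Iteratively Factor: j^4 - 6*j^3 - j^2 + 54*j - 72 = (j - 3)*(j^3 - 3*j^2 - 10*j + 24) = (j - 3)*(j - 2)*(j^2 - j - 12) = (j - 3)*(j - 2)*(j + 3)*(j - 4)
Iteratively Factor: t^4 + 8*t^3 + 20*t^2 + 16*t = (t)*(t^3 + 8*t^2 + 20*t + 16) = t*(t + 4)*(t^2 + 4*t + 4) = t*(t + 2)*(t + 4)*(t + 2)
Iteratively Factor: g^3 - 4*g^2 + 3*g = (g - 1)*(g^2 - 3*g) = (g - 3)*(g - 1)*(g)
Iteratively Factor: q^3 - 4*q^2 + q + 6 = (q + 1)*(q^2 - 5*q + 6) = (q - 2)*(q + 1)*(q - 3)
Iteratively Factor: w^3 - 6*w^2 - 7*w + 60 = (w + 3)*(w^2 - 9*w + 20) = (w - 4)*(w + 3)*(w - 5)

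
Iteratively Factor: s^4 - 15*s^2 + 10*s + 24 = (s + 1)*(s^3 - s^2 - 14*s + 24) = (s - 2)*(s + 1)*(s^2 + s - 12) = (s - 2)*(s + 1)*(s + 4)*(s - 3)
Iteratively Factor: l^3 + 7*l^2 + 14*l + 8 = (l + 4)*(l^2 + 3*l + 2) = (l + 2)*(l + 4)*(l + 1)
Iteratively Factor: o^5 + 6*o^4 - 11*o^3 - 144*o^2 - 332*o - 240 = (o + 2)*(o^4 + 4*o^3 - 19*o^2 - 106*o - 120) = (o + 2)*(o + 4)*(o^3 - 19*o - 30) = (o - 5)*(o + 2)*(o + 4)*(o^2 + 5*o + 6) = (o - 5)*(o + 2)*(o + 3)*(o + 4)*(o + 2)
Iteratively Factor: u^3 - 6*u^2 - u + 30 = (u - 3)*(u^2 - 3*u - 10) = (u - 5)*(u - 3)*(u + 2)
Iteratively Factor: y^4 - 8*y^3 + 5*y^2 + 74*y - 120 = (y - 2)*(y^3 - 6*y^2 - 7*y + 60) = (y - 4)*(y - 2)*(y^2 - 2*y - 15) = (y - 5)*(y - 4)*(y - 2)*(y + 3)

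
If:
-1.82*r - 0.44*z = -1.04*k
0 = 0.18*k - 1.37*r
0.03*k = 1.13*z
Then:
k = 0.00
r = 0.00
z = 0.00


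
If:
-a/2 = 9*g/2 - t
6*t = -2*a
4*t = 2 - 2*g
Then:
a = -27/23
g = 5/23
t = 9/23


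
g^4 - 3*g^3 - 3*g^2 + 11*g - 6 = (g - 3)*(g - 1)^2*(g + 2)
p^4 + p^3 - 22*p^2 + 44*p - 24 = (p - 2)^2*(p - 1)*(p + 6)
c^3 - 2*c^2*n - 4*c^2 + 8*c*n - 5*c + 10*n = (c - 5)*(c + 1)*(c - 2*n)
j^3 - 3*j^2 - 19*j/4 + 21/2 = (j - 7/2)*(j - 3/2)*(j + 2)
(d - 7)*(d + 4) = d^2 - 3*d - 28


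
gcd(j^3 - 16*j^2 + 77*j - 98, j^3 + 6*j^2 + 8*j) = 1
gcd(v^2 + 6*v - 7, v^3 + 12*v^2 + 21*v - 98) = v + 7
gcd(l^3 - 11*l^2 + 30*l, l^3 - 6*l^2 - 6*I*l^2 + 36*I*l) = l^2 - 6*l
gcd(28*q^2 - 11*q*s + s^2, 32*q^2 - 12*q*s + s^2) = 4*q - s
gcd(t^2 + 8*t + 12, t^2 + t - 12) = 1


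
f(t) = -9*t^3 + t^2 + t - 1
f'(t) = -27*t^2 + 2*t + 1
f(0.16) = -0.85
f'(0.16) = 0.63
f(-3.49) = 390.27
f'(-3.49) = -334.84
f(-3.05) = 260.61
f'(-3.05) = -256.27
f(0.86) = -5.12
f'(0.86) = -17.25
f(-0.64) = 1.13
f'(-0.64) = -11.34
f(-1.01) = 8.28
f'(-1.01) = -28.56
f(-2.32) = 114.45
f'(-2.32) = -148.96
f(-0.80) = 3.45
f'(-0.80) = -17.88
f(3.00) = -232.00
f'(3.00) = -236.00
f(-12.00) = 15683.00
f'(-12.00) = -3911.00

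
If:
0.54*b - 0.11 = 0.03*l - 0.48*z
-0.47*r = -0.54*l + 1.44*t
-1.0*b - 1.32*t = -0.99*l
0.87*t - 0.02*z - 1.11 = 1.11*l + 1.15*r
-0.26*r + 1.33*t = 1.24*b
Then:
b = -0.79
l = -1.74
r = 0.16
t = -0.71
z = 1.01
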